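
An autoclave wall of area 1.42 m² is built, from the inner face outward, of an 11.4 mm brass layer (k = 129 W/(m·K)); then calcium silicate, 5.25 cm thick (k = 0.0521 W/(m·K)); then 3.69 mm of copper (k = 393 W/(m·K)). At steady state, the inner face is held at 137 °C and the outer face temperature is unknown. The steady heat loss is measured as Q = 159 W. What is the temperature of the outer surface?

Sum the resistances:
  R_brass = L/(kA) = 0.0114/(129·1.42) = 6.223×10^-5 K/W
  R_calcium silicate = L/(kA) = 0.0525/(0.0521·1.42) = 0.7096 K/W
  R_copper = L/(kA) = 0.00369/(393·1.42) = 6.612×10^-6 K/W
ΣR = 0.7097 K/W
ΔT = Q·ΣR = 159 × 0.7097 = 112.8 K
Heat flows outward, so T_out = T_in − ΔT = 137 − 112.8 = 24.2 °C

T_out = 24.2 °C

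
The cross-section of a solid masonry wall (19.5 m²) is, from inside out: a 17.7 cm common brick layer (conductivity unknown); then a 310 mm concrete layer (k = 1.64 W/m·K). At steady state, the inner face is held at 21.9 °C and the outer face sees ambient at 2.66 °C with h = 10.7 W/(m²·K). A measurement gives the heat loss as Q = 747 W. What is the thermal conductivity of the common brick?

ΣR = ΔT/Q = |21.9 − 2.66|/747 = 0.02576 K/W
Known resistances:
  R_concrete = L/(kA) = 0.310/(1.64·19.5) = 0.009694 K/W
  R_conv,out = 1/(hA) = 1/(10.7·19.5) = 0.004793 K/W
R_common brick = ΣR − ΣR_known = 0.02576 − 0.01449 = 0.01127 K/W
L/(kA) = 0.01127 ⇒ k = 0.177/(0.01127·19.5) = 0.805 W/m·K

k = 0.805 W/m·K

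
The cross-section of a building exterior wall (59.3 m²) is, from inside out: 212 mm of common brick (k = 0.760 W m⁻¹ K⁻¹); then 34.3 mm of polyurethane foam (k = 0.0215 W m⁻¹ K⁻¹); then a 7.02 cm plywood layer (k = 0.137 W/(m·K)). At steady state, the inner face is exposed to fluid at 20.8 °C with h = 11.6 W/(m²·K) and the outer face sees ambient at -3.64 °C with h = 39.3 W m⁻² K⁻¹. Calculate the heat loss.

Q = 580 W

Resistance network (inner→outer):
  R_conv,in = 1/(hA) = 1/(11.6·59.3) = 0.001454 K/W
  R_common brick = L/(kA) = 0.212/(0.760·59.3) = 0.004704 K/W
  R_polyurethane foam = L/(kA) = 0.0343/(0.0215·59.3) = 0.02690 K/W
  R_plywood = L/(kA) = 0.0702/(0.137·59.3) = 0.008641 K/W
  R_conv,out = 1/(hA) = 1/(39.3·59.3) = 4.291×10^-4 K/W
ΣR = 0.001454 + 0.004704 + 0.02690 + 0.008641 + 4.291×10^-4 = 0.04213 K/W
Q = ΔT/ΣR = (20.8 °C − -3.64 °C)/0.04213 = 580 W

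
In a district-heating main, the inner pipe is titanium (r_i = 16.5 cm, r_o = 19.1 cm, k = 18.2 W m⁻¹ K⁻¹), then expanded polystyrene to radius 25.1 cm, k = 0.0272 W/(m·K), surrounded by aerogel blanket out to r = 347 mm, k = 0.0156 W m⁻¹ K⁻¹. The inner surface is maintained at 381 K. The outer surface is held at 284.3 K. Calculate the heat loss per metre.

Series thermal resistances, inner to outer:
  R'_titanium = ln(0.191/0.165)/(2πk) = 0.1463/(2π·18.2) = 0.001280 m·K/W
  R'_expanded polystyrene = ln(0.251/0.191)/(2πk) = 0.2732/(2π·0.0272) = 1.598 m·K/W
  R'_aerogel blanket = ln(0.347/0.251)/(2πk) = 0.3239/(2π·0.0156) = 3.304 m·K/W
ΣR = 0.001280 + 1.598 + 3.304 = 4.903 m·K/W
Q' = ΔT/ΣR = (381 K − 284.3 K)/4.903 = 19.7 W/m

Q' = 19.7 W/m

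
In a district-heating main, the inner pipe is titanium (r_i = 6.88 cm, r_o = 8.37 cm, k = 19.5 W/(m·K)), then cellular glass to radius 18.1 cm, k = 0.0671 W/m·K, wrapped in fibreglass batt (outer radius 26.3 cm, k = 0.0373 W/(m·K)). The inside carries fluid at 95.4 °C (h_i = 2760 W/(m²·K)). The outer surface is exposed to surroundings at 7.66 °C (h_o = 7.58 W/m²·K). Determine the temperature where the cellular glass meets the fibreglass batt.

T = 49.6 °C

Resistance network (inner→outer):
  R'_conv,in = 1/(2πr h) = 1/(2π·0.0688·2760) = 8.382×10^-4 m·K/W
  R'_titanium = ln(0.0837/0.0688)/(2πk) = 0.1960/(2π·19.5) = 0.001600 m·K/W
  R'_cellular glass = ln(0.181/0.0837)/(2πk) = 0.7713/(2π·0.0671) = 1.829 m·K/W
  R'_fibreglass batt = ln(0.263/0.181)/(2πk) = 0.3737/(2π·0.0373) = 1.594 m·K/W
  R'_conv,out = 1/(2πr h) = 1/(2π·0.263·7.58) = 0.07984 m·K/W
ΣR = 8.382×10^-4 + 0.001600 + 1.829 + 1.594 + 0.07984 = 3.505 m·K/W
Q' = ΔT/ΣR = (95.4 °C − 7.66 °C)/3.505 = 25.03 W/m
From the inner boundary to the cellular glass/fibreglass batt interface, ΣR_partial = 1.831 m·K/W.
T_interface = T_in − Q'·ΣR_partial = 95.4 °C − (25.03)(1.831) = 49.6 °C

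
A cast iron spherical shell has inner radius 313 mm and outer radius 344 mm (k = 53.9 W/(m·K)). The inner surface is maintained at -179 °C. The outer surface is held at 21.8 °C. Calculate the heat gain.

Q = 4.72×10^5 W

Q = 4πk·ΔT/(1/r₁ − 1/r₂) = 4π × 53.9 × 200.8 / (1/0.313 − 1/0.344) = 4.72×10^5 W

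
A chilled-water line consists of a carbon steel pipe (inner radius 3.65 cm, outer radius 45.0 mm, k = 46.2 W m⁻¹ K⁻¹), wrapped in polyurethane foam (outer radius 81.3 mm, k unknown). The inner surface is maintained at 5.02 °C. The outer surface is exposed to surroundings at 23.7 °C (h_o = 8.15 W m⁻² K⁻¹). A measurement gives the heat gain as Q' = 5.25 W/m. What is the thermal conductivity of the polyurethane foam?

ΣR = ΔT/Q' = |5.02 − 23.7|/5.25 = 3.558 m·K/W
Known resistances:
  R'_carbon steel = ln(0.0450/0.0365)/(2πk) = 0.2094/(2π·46.2) = 7.212×10^-4 m·K/W
  R'_conv,out = 1/(2πr h) = 1/(2π·0.0813·8.15) = 0.2402 m·K/W
R_polyurethane foam = ΣR − ΣR_known = 3.558 − 0.2409 = 3.317 m·K/W
ln(r₂/r₁)/(2πk) = 3.317 ⇒ k = 0.5915/(2π·3.317) = 0.0284 W/m·K

k = 0.0284 W/m·K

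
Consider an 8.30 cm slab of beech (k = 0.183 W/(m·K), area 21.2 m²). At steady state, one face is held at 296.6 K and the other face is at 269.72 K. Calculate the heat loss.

Q = 1260 W

Q = kA·ΔT/L = 0.183 × 21.2 × |296.6 K − 269.72 K| / 0.0830 = 1260 W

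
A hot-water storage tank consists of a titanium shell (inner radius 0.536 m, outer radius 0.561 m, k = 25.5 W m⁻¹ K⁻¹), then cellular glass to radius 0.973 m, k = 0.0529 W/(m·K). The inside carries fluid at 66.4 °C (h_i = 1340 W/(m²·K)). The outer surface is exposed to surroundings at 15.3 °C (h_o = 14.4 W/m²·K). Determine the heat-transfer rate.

Q = 44.8 W

Resistance network (inner→outer):
  R_conv,in = 1/(4πr²h) = 1/(4π·0.536²·1340) = 2.067×10^-4 K/W
  R_titanium = (1/0.536 − 1/0.561)/(4πk) = 0.08314/(4π·25.5) = 2.595×10^-4 K/W
  R_cellular glass = (1/0.561 − 1/0.973)/(4πk) = 0.7548/(4π·0.0529) = 1.135 K/W
  R_conv,out = 1/(4πr²h) = 1/(4π·0.973²·14.4) = 0.005837 K/W
ΣR = 2.067×10^-4 + 2.595×10^-4 + 1.135 + 0.005837 = 1.141 K/W
Q = ΔT/ΣR = (66.4 °C − 15.3 °C)/1.141 = 44.8 W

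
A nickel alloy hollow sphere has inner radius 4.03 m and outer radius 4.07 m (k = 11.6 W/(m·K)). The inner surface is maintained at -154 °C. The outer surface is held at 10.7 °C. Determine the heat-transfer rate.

Q = 9.84×10^6 W

Q = 4πk·ΔT/(1/r₁ − 1/r₂) = 4π × 11.6 × 164.7 / (1/4.03 − 1/4.07) = 9.84×10^6 W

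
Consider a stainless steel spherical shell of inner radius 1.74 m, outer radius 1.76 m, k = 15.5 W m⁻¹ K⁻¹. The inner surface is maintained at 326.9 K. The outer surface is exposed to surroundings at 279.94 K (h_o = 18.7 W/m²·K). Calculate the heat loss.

Q = 33.4 kW

Resistance network (inner→outer):
  R_stainless steel = (1/1.74 − 1/1.76)/(4πk) = 0.006531/(4π·15.5) = 3.353×10^-5 K/W
  R_conv,out = 1/(4πr²h) = 1/(4π·1.76²·18.7) = 0.001374 K/W
ΣR = 3.353×10^-5 + 0.001374 = 0.001408 K/W
Q = ΔT/ΣR = (326.9 K − 279.94 K)/0.001408 = 33400 W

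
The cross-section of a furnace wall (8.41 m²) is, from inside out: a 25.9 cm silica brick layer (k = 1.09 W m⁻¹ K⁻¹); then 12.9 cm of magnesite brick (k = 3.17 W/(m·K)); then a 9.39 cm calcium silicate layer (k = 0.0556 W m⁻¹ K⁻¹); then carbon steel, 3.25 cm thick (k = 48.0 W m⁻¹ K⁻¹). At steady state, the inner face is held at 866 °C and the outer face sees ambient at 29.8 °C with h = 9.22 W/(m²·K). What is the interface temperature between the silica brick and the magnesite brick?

Series thermal resistances, inner to outer:
  R_silica brick = L/(kA) = 0.259/(1.09·8.41) = 0.02825 K/W
  R_magnesite brick = L/(kA) = 0.129/(3.17·8.41) = 0.004839 K/W
  R_calcium silicate = L/(kA) = 0.0939/(0.0556·8.41) = 0.2008 K/W
  R_carbon steel = L/(kA) = 0.0325/(48.0·8.41) = 8.051×10^-5 K/W
  R_conv,out = 1/(hA) = 1/(9.22·8.41) = 0.01290 K/W
ΣR = 0.02825 + 0.004839 + 0.2008 + 8.051×10^-5 + 0.01290 = 0.2469 K/W
Q = ΔT/ΣR = (866 °C − 29.8 °C)/0.2469 = 3387 W
From the inner boundary to the silica brick/magnesite brick interface, ΣR_partial = 0.02825 K/W.
T_interface = T_in − Q·ΣR_partial = 866 °C − (3387)(0.02825) = 770 °C

T = 770 °C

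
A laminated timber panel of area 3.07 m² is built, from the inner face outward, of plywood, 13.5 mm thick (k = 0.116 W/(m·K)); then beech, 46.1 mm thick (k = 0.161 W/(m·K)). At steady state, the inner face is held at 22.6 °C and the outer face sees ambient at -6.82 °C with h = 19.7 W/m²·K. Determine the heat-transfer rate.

Resistance network (inner→outer):
  R_plywood = L/(kA) = 0.0135/(0.116·3.07) = 0.03791 K/W
  R_beech = L/(kA) = 0.0461/(0.161·3.07) = 0.09327 K/W
  R_conv,out = 1/(hA) = 1/(19.7·3.07) = 0.01653 K/W
ΣR = 0.03791 + 0.09327 + 0.01653 = 0.1477 K/W
Q = ΔT/ΣR = (22.6 °C − -6.82 °C)/0.1477 = 199 W

Q = 199 W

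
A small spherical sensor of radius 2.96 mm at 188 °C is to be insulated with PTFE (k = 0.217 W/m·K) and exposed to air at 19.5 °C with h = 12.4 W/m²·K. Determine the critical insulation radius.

r_cr = 3.50 cm

For a sphere, r_cr = 2k_ins/h = 2·0.217/12.4 = 0.0350 m = 3.50 cm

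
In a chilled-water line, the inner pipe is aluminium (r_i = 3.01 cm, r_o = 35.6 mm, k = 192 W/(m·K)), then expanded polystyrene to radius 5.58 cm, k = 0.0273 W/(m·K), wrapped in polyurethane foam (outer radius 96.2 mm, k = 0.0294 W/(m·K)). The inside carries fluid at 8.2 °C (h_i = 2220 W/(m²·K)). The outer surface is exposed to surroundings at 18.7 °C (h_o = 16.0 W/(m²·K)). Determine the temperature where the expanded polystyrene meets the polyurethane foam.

T = 13.1 °C

Series thermal resistances, inner to outer:
  R'_conv,in = 1/(2πr h) = 1/(2π·0.0301·2220) = 0.002382 m·K/W
  R'_aluminium = ln(0.0356/0.0301)/(2πk) = 0.1678/(2π·192) = 1.391×10^-4 m·K/W
  R'_expanded polystyrene = ln(0.0558/0.0356)/(2πk) = 0.4494/(2π·0.0273) = 2.620 m·K/W
  R'_polyurethane foam = ln(0.0962/0.0558)/(2πk) = 0.5447/(2π·0.0294) = 2.948 m·K/W
  R'_conv,out = 1/(2πr h) = 1/(2π·0.0962·16.0) = 0.1034 m·K/W
ΣR = 0.002382 + 1.391×10^-4 + 2.620 + 2.948 + 0.1034 = 5.674 m·K/W
Q' = ΔT/ΣR = (8.2 °C − 18.7 °C)/5.674 = -1.851 W/m
From the inner boundary to the expanded polystyrene/polyurethane foam interface, ΣR_partial = 2.623 m·K/W.
T_interface = T_in − Q'·ΣR_partial = 8.2 °C − (-1.851)(2.623) = 13.1 °C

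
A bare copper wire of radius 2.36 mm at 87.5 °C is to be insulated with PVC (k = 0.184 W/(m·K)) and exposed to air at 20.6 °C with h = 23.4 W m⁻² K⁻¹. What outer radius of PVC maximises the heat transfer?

r_cr = 0.786 cm

For a cylinder, r_cr = k_ins/h = 0.184/23.4 = 0.00786 m = 0.786 cm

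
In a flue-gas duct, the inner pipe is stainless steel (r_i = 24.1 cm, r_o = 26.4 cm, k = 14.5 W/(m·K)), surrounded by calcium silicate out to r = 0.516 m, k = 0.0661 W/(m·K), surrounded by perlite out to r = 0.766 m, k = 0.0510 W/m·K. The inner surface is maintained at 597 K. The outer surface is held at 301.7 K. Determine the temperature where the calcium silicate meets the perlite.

Resistance network (inner→outer):
  R'_stainless steel = ln(0.264/0.241)/(2πk) = 0.09115/(2π·14.5) = 0.001001 m·K/W
  R'_calcium silicate = ln(0.516/0.264)/(2πk) = 0.6702/(2π·0.0661) = 1.614 m·K/W
  R'_perlite = ln(0.766/0.516)/(2πk) = 0.3951/(2π·0.0510) = 1.233 m·K/W
ΣR = 0.001001 + 1.614 + 1.233 = 2.848 m·K/W
Q' = ΔT/ΣR = (597 K − 301.7 K)/2.848 = 103.7 W/m
From the inner boundary to the calcium silicate/perlite interface, ΣR_partial = 1.615 m·K/W.
T_interface = T_in − Q'·ΣR_partial = 597 K − (103.7)(1.615) = 430 K

T = 430 K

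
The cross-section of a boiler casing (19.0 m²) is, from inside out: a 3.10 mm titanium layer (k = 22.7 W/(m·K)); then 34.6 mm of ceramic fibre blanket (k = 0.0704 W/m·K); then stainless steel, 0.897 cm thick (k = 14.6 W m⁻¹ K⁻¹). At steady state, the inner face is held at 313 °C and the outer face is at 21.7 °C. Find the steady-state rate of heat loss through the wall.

Q = 11200 W

Treat each layer as a resistance in series:
  R_titanium = L/(kA) = 0.00310/(22.7·19.0) = 7.188×10^-6 K/W
  R_ceramic fibre blanket = L/(kA) = 0.0346/(0.0704·19.0) = 0.02587 K/W
  R_stainless steel = L/(kA) = 0.00897/(14.6·19.0) = 3.234×10^-5 K/W
ΣR = 7.188×10^-6 + 0.02587 + 3.234×10^-5 = 0.02591 K/W
Q = ΔT/ΣR = (313 °C − 21.7 °C)/0.02591 = 11200 W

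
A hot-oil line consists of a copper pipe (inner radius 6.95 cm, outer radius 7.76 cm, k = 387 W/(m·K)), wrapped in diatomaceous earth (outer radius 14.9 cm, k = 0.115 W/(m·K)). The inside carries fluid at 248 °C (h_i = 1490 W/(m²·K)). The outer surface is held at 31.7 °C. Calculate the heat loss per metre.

Q' = 239 W/m

Treat each layer as a resistance in series:
  R'_conv,in = 1/(2πr h) = 1/(2π·0.0695·1490) = 0.001537 m·K/W
  R'_copper = ln(0.0776/0.0695)/(2πk) = 0.1102/(2π·387) = 4.534×10^-5 m·K/W
  R'_diatomaceous earth = ln(0.149/0.0776)/(2πk) = 0.6524/(2π·0.115) = 0.9029 m·K/W
ΣR = 0.001537 + 4.534×10^-5 + 0.9029 = 0.9045 m·K/W
Q' = ΔT/ΣR = (248 °C − 31.7 °C)/0.9045 = 239 W/m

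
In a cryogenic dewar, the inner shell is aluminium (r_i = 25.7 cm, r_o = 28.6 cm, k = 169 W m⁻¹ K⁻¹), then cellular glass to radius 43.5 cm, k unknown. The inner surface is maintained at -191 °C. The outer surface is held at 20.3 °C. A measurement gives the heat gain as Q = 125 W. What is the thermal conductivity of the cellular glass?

ΣR = ΔT/Q = |-191 − 20.3|/125 = 1.690 K/W
Known resistances:
  R_aluminium = (1/0.257 − 1/0.286)/(4πk) = 0.3945/(4π·169) = 1.858×10^-4 K/W
R_cellular glass = ΣR − ΣR_known = 1.690 − 1.858×10^-4 = 1.690 K/W
(1/r₁−1/r₂)/(4πk) = 1.690 ⇒ k = 1.198/(4π·1.690) = 0.0564 W/m·K

k = 0.0564 W/m·K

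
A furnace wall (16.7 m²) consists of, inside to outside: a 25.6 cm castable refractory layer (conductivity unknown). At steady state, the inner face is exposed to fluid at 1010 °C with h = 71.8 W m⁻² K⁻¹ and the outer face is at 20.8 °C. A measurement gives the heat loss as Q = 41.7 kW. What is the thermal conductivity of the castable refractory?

k = 0.670 W/m·K

ΣR = ΔT/Q = |1010 − 20.8|/41700 = 0.02372 K/W
Known resistances:
  R_conv,in = 1/(hA) = 1/(71.8·16.7) = 8.340×10^-4 K/W
R_castable refractory = ΣR − ΣR_known = 0.02372 − 8.340×10^-4 = 0.02289 K/W
L/(kA) = 0.02289 ⇒ k = 0.256/(0.02289·16.7) = 0.670 W/m·K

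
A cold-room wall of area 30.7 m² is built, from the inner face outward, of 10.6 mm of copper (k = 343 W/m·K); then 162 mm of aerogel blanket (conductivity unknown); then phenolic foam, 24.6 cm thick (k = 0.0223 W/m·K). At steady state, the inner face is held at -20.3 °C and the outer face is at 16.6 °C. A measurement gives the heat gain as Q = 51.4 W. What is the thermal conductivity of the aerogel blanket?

ΣR = ΔT/Q = |-20.3 − 16.6|/51.4 = 0.7179 K/W
Known resistances:
  R_copper = L/(kA) = 0.0106/(343·30.7) = 1.007×10^-6 K/W
  R_phenolic foam = L/(kA) = 0.246/(0.0223·30.7) = 0.3593 K/W
R_aerogel blanket = ΣR − ΣR_known = 0.7179 − 0.3593 = 0.3586 K/W
L/(kA) = 0.3586 ⇒ k = 0.162/(0.3586·30.7) = 0.0147 W/m·K

k = 0.0147 W/m·K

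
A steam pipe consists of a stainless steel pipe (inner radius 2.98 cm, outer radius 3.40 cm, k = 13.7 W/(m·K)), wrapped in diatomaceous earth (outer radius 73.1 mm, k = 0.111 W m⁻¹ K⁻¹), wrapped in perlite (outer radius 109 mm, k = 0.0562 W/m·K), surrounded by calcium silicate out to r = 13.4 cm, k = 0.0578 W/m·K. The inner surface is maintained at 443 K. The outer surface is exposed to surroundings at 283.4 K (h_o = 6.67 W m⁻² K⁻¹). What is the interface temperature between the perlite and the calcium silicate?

T = 323.4 K

Treat each layer as a resistance in series:
  R'_stainless steel = ln(0.0340/0.0298)/(2πk) = 0.1319/(2π·13.7) = 0.001532 m·K/W
  R'_diatomaceous earth = ln(0.0731/0.0340)/(2πk) = 0.7655/(2π·0.111) = 1.098 m·K/W
  R'_perlite = ln(0.109/0.0731)/(2πk) = 0.3995/(2π·0.0562) = 1.131 m·K/W
  R'_calcium silicate = ln(0.134/0.109)/(2πk) = 0.2065/(2π·0.0578) = 0.5686 m·K/W
  R'_conv,out = 1/(2πr h) = 1/(2π·0.134·6.67) = 0.1781 m·K/W
ΣR = 0.001532 + 1.098 + 1.131 + 0.5686 + 0.1781 = 2.977 m·K/W
Q' = ΔT/ΣR = (443 K − 283.4 K)/2.977 = 53.61 W/m
From the inner boundary to the perlite/calcium silicate interface, ΣR_partial = 2.231 m·K/W.
T_interface = T_in − Q'·ΣR_partial = 443 K − (53.61)(2.231) = 323.4 K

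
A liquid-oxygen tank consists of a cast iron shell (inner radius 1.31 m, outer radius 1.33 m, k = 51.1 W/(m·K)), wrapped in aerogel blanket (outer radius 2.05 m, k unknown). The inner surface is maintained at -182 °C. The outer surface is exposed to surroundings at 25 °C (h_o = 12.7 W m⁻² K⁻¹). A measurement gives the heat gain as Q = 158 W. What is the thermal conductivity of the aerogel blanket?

k = 0.0161 W/m·K

ΣR = ΔT/Q = |-182 − 25|/158 = 1.310 K/W
Known resistances:
  R_cast iron = (1/1.31 − 1/1.33)/(4πk) = 0.01148/(4π·51.1) = 1.788×10^-5 K/W
  R_conv,out = 1/(4πr²h) = 1/(4π·2.05²·12.7) = 0.001491 K/W
R_aerogel blanket = ΣR − ΣR_known = 1.310 − 0.001509 = 1.308 K/W
(1/r₁−1/r₂)/(4πk) = 1.308 ⇒ k = 0.2641/(4π·1.308) = 0.0161 W/m·K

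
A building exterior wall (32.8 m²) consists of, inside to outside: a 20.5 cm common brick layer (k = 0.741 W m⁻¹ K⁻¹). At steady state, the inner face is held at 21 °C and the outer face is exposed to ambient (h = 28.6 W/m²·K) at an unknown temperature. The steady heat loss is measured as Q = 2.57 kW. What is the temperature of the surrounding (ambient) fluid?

T_out = -3.42 °C

Series resistances:
  R_common brick = L/(kA) = 0.205/(0.741·32.8) = 0.008435 K/W
  R_conv,out = 1/(hA) = 1/(28.6·32.8) = 0.001066 K/W
ΣR = 0.009501 K/W
ΔT = Q·ΣR = 2570 × 0.009501 = 24.42 K
Heat flows outward, so T_out = T_in − ΔT = 21 − 24.42 = -3.42 °C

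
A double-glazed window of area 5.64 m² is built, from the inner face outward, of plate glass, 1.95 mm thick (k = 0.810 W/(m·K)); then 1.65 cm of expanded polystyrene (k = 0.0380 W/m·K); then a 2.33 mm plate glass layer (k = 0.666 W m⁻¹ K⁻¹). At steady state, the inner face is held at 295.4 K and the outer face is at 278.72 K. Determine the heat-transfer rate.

Q = 214 W

Series thermal resistances, inner to outer:
  R_plate glass = L/(kA) = 0.00195/(0.810·5.64) = 4.268×10^-4 K/W
  R_expanded polystyrene = L/(kA) = 0.0165/(0.0380·5.64) = 0.07699 K/W
  R_plate glass = L/(kA) = 0.00233/(0.666·5.64) = 6.203×10^-4 K/W
ΣR = 4.268×10^-4 + 0.07699 + 6.203×10^-4 = 0.07804 K/W
Q = ΔT/ΣR = (295.4 K − 278.72 K)/0.07804 = 214 W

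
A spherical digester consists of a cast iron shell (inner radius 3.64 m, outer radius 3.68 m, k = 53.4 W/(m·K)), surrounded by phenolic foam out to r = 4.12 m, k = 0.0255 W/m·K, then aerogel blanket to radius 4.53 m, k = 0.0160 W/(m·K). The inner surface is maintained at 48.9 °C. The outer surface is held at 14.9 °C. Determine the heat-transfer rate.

Q = 170 W

Series thermal resistances, inner to outer:
  R_cast iron = (1/3.64 − 1/3.68)/(4πk) = 0.002986/(4π·53.4) = 4.450×10^-6 K/W
  R_phenolic foam = (1/3.68 − 1/4.12)/(4πk) = 0.02902/(4π·0.0255) = 0.09056 K/W
  R_aerogel blanket = (1/4.12 − 1/4.53)/(4πk) = 0.02197/(4π·0.0160) = 0.1093 K/W
ΣR = 4.450×10^-6 + 0.09056 + 0.1093 = 0.1999 K/W
Q = ΔT/ΣR = (48.9 °C − 14.9 °C)/0.1999 = 170 W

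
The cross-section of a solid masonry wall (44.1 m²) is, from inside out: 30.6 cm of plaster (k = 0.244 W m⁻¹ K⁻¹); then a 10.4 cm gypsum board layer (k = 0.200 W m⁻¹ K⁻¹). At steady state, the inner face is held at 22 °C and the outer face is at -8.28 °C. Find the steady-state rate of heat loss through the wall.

Treat each layer as a resistance in series:
  R_plaster = L/(kA) = 0.306/(0.244·44.1) = 0.02844 K/W
  R_gypsum board = L/(kA) = 0.104/(0.200·44.1) = 0.01179 K/W
ΣR = 0.02844 + 0.01179 = 0.04023 K/W
Q = ΔT/ΣR = (22 °C − -8.28 °C)/0.04023 = 753 W

Q = 753 W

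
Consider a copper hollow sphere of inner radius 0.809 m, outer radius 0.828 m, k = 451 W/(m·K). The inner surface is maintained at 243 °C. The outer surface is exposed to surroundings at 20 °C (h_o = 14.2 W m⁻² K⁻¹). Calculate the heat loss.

Q = 27.3 kW

Series thermal resistances, inner to outer:
  R_copper = (1/0.809 − 1/0.828)/(4πk) = 0.02836/(4π·451) = 5.005×10^-6 K/W
  R_conv,out = 1/(4πr²h) = 1/(4π·0.828²·14.2) = 0.008174 K/W
ΣR = 5.005×10^-6 + 0.008174 = 0.008179 K/W
Q = ΔT/ΣR = (243 °C − 20 °C)/0.008179 = 27300 W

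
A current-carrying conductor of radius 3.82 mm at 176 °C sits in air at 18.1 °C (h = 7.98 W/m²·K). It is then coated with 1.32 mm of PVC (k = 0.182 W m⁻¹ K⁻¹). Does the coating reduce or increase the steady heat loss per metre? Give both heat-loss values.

Critical radius for a cylinder: r_cr = k/h = 0.0228 m = 2.28 cm.
Outer radius after coating: r₂ = 0.00382 + 0.00132 = 0.00514 m.
Since r₁ < r_cr and r₂ ≤ r_cr, the coating moves toward the maximum at r_cr — heat loss rises.
Bare: R = 1/(2πr₁h) = 5.221 m·K/W; Q = 157.9/5.221 = 30.2 W/m.
Coated: R = R_cond + R_conv = 4.140 m·K/W; Q = 157.9/4.140 = 38.1 W/m.

increases: 30.2 → 38.1 W/m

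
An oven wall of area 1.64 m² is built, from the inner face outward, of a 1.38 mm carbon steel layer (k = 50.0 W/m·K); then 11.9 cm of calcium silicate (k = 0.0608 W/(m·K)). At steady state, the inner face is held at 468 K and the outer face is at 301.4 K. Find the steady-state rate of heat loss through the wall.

Treat each layer as a resistance in series:
  R_carbon steel = L/(kA) = 0.00138/(50.0·1.64) = 1.683×10^-5 K/W
  R_calcium silicate = L/(kA) = 0.119/(0.0608·1.64) = 1.193 K/W
ΣR = 1.683×10^-5 + 1.193 = 1.193 K/W
Q = ΔT/ΣR = (468 K − 301.4 K)/1.193 = 140 W

Q = 140 W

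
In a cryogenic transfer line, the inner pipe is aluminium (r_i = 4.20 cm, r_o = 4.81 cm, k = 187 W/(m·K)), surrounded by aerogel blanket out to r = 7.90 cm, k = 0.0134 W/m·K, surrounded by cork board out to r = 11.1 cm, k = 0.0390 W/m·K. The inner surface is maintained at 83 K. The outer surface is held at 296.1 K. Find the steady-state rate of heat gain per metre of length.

Q' = 29.3 W/m

Series thermal resistances, inner to outer:
  R'_aluminium = ln(0.0481/0.0420)/(2πk) = 0.1356/(2π·187) = 1.154×10^-4 m·K/W
  R'_aerogel blanket = ln(0.0790/0.0481)/(2πk) = 0.4962/(2π·0.0134) = 5.893 m·K/W
  R'_cork board = ln(0.111/0.0790)/(2πk) = 0.3401/(2π·0.0390) = 1.388 m·K/W
ΣR = 1.154×10^-4 + 5.893 + 1.388 = 7.281 m·K/W
Q' = ΔT/ΣR = (83 K − 296.1 K)/7.281 = -29.3 W/m
(Negative Q' ⇒ heat flows inward; heat gain = 29.3 W/m.)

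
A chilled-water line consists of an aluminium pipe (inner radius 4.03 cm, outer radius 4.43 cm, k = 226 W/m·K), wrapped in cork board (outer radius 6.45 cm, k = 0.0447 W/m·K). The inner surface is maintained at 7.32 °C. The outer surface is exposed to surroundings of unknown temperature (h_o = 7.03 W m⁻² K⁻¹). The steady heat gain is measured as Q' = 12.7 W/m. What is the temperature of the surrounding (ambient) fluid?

T_out = 28.8 °C

Series resistances:
  R'_aluminium = ln(0.0443/0.0403)/(2πk) = 0.09463/(2π·226) = 6.664×10^-5 m·K/W
  R'_cork board = ln(0.0645/0.0443)/(2πk) = 0.3757/(2π·0.0447) = 1.338 m·K/W
  R'_conv,out = 1/(2πr h) = 1/(2π·0.0645·7.03) = 0.3510 m·K/W
ΣR = 1.689 m·K/W
ΔT = Q'·ΣR = 12.7 × 1.689 = 21.45 K
Heat flows inward, so T_out = T_in + ΔT = 7.32 + 21.45 = 28.8 °C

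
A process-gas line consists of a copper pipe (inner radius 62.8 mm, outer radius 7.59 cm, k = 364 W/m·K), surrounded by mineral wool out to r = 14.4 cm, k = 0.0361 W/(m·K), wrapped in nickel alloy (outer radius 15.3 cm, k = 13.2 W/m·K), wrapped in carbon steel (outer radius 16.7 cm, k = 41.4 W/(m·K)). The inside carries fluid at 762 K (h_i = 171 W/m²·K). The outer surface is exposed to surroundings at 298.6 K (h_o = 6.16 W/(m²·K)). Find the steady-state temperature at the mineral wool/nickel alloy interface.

T = 322.7 K

Treat each layer as a resistance in series:
  R'_conv,in = 1/(2πr h) = 1/(2π·0.0628·171) = 0.01482 m·K/W
  R'_copper = ln(0.0759/0.0628)/(2πk) = 0.1895/(2π·364) = 8.284×10^-5 m·K/W
  R'_mineral wool = ln(0.144/0.0759)/(2πk) = 0.6404/(2π·0.0361) = 2.823 m·K/W
  R'_nickel alloy = ln(0.153/0.144)/(2πk) = 0.06062/(2π·13.2) = 7.310×10^-4 m·K/W
  R'_carbon steel = ln(0.167/0.153)/(2πk) = 0.08756/(2π·41.4) = 3.366×10^-4 m·K/W
  R'_conv,out = 1/(2πr h) = 1/(2π·0.167·6.16) = 0.1547 m·K/W
ΣR = 0.01482 + 8.284×10^-5 + 2.823 + 7.310×10^-4 + 3.366×10^-4 + 0.1547 = 2.994 m·K/W
Q' = ΔT/ΣR = (762 K − 298.6 K)/2.994 = 154.8 W/m
From the inner boundary to the mineral wool/nickel alloy interface, ΣR_partial = 2.838 m·K/W.
T_interface = T_in − Q'·ΣR_partial = 762 K − (154.8)(2.838) = 322.7 K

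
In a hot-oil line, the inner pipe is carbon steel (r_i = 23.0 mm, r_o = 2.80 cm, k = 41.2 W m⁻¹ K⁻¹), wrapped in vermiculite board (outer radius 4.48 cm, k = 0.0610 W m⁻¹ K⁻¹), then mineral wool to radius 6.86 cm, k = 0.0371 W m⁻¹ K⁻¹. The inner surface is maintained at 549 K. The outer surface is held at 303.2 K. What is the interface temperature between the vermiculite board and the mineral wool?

Treat each layer as a resistance in series:
  R'_carbon steel = ln(0.0280/0.0230)/(2πk) = 0.1967/(2π·41.2) = 7.599×10^-4 m·K/W
  R'_vermiculite board = ln(0.0448/0.0280)/(2πk) = 0.4700/(2π·0.0610) = 1.226 m·K/W
  R'_mineral wool = ln(0.0686/0.0448)/(2πk) = 0.4261/(2π·0.0371) = 1.828 m·K/W
ΣR = 7.599×10^-4 + 1.226 + 1.828 = 3.055 m·K/W
Q' = ΔT/ΣR = (549 K − 303.2 K)/3.055 = 80.46 W/m
From the inner boundary to the vermiculite board/mineral wool interface, ΣR_partial = 1.227 m·K/W.
T_interface = T_in − Q'·ΣR_partial = 549 K − (80.46)(1.227) = 450 K

T = 450 K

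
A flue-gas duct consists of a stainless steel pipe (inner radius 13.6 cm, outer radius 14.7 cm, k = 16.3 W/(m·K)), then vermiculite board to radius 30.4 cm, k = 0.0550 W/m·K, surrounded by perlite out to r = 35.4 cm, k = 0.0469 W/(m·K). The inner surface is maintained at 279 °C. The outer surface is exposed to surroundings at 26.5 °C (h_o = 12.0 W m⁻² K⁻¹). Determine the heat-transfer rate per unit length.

Series thermal resistances, inner to outer:
  R'_stainless steel = ln(0.147/0.136)/(2πk) = 0.07778/(2π·16.3) = 7.594×10^-4 m·K/W
  R'_vermiculite board = ln(0.304/0.147)/(2πk) = 0.7266/(2π·0.0550) = 2.103 m·K/W
  R'_perlite = ln(0.354/0.304)/(2πk) = 0.1523/(2π·0.0469) = 0.5167 m·K/W
  R'_conv,out = 1/(2πr h) = 1/(2π·0.354·12.0) = 0.03747 m·K/W
ΣR = 7.594×10^-4 + 2.103 + 0.5167 + 0.03747 = 2.658 m·K/W
Q' = ΔT/ΣR = (279 °C − 26.5 °C)/2.658 = 95.0 W/m

Q' = 95.0 W/m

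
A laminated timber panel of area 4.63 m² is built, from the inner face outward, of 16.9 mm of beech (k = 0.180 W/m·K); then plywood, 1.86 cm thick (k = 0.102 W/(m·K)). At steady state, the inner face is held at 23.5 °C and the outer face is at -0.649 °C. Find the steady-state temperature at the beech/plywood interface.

Resistance network (inner→outer):
  R_beech = L/(kA) = 0.0169/(0.180·4.63) = 0.02028 K/W
  R_plywood = L/(kA) = 0.0186/(0.102·4.63) = 0.03939 K/W
ΣR = 0.02028 + 0.03939 = 0.05967 K/W
Q = ΔT/ΣR = (23.5 °C − -0.649 °C)/0.05967 = 404.7 W
From the inner boundary to the beech/plywood interface, ΣR_partial = 0.02028 K/W.
T_interface = T_in − Q·ΣR_partial = 23.5 °C − (404.7)(0.02028) = 15.3 °C

T = 15.3 °C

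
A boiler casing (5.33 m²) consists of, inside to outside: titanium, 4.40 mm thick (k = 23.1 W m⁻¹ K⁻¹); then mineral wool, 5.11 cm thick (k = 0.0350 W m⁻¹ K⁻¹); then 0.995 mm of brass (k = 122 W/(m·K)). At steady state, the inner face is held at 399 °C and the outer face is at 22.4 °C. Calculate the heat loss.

Resistance network (inner→outer):
  R_titanium = L/(kA) = 0.00440/(23.1·5.33) = 3.574×10^-5 K/W
  R_mineral wool = L/(kA) = 0.0511/(0.0350·5.33) = 0.2739 K/W
  R_brass = L/(kA) = 9.95×10^-4/(122·5.33) = 1.530×10^-6 K/W
ΣR = 3.574×10^-5 + 0.2739 + 1.530×10^-6 = 0.2739 K/W
Q = ΔT/ΣR = (399 °C − 22.4 °C)/0.2739 = 1370 W

Q = 1370 W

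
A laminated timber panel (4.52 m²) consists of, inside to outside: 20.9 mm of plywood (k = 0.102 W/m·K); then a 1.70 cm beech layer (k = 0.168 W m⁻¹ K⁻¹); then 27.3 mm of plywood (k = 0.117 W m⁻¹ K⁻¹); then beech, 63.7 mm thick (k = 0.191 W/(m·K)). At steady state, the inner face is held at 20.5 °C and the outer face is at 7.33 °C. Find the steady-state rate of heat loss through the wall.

Series thermal resistances, inner to outer:
  R_plywood = L/(kA) = 0.0209/(0.102·4.52) = 0.04533 K/W
  R_beech = L/(kA) = 0.0170/(0.168·4.52) = 0.02239 K/W
  R_plywood = L/(kA) = 0.0273/(0.117·4.52) = 0.05162 K/W
  R_beech = L/(kA) = 0.0637/(0.191·4.52) = 0.07378 K/W
ΣR = 0.04533 + 0.02239 + 0.05162 + 0.07378 = 0.1931 K/W
Q = ΔT/ΣR = (20.5 °C − 7.33 °C)/0.1931 = 68.2 W

Q = 68.2 W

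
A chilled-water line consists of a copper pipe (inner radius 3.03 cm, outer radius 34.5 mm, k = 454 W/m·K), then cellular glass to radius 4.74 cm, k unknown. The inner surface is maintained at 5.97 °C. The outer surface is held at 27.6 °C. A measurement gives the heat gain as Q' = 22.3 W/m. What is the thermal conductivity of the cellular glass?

ΣR = ΔT/Q' = |5.97 − 27.6|/22.3 = 0.9700 m·K/W
Known resistances:
  R'_copper = ln(0.0345/0.0303)/(2πk) = 0.1298/(2π·454) = 4.551×10^-5 m·K/W
R_cellular glass = ΣR − ΣR_known = 0.9700 − 4.551×10^-5 = 0.9700 m·K/W
ln(r₂/r₁)/(2πk) = 0.9700 ⇒ k = 0.3177/(2π·0.9700) = 0.0521 W/m·K

k = 0.0521 W/m·K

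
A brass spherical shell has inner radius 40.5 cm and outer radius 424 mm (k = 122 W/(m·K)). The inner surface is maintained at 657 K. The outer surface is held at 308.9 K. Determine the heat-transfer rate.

Q = 4πk·ΔT/(1/r₁ − 1/r₂) = 4π × 122 × 348.1 / (1/0.405 − 1/0.424) = 4.82×10^6 W

Q = 4.82×10^6 W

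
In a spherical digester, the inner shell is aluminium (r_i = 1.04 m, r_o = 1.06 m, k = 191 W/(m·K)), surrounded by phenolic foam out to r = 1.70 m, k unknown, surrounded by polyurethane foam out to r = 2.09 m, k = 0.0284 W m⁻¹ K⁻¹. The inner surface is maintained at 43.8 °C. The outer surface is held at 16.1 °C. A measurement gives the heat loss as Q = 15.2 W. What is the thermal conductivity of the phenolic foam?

ΣR = ΔT/Q = |43.8 − 16.1|/15.2 = 1.822 K/W
Known resistances:
  R_aluminium = (1/1.04 − 1/1.06)/(4πk) = 0.01814/(4π·191) = 7.559×10^-6 K/W
  R_polyurethane foam = (1/1.70 − 1/2.09)/(4πk) = 0.1098/(4π·0.0284) = 0.3076 K/W
R_phenolic foam = ΣR − ΣR_known = 1.822 − 0.3076 = 1.514 K/W
(1/r₁−1/r₂)/(4πk) = 1.514 ⇒ k = 0.3552/(4π·1.514) = 0.0187 W/m·K

k = 0.0187 W/m·K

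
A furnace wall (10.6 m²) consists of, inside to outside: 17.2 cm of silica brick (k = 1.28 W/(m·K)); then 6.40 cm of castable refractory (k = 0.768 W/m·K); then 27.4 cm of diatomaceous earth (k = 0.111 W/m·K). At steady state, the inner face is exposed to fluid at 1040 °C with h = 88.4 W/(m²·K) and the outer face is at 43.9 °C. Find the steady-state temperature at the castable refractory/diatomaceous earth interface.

T = 955 °C

Series thermal resistances, inner to outer:
  R_conv,in = 1/(hA) = 1/(88.4·10.6) = 0.001067 K/W
  R_silica brick = L/(kA) = 0.172/(1.28·10.6) = 0.01268 K/W
  R_castable refractory = L/(kA) = 0.0640/(0.768·10.6) = 0.007862 K/W
  R_diatomaceous earth = L/(kA) = 0.274/(0.111·10.6) = 0.2329 K/W
ΣR = 0.001067 + 0.01268 + 0.007862 + 0.2329 = 0.2545 K/W
Q = ΔT/ΣR = (1040 °C − 43.9 °C)/0.2545 = 3914 W
From the inner boundary to the castable refractory/diatomaceous earth interface, ΣR_partial = 0.02161 K/W.
T_interface = T_in − Q·ΣR_partial = 1040 °C − (3914)(0.02161) = 955 °C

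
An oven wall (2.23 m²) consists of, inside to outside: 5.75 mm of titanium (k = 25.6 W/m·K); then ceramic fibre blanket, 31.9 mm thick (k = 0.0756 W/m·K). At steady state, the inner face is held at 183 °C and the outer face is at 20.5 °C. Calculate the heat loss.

Series thermal resistances, inner to outer:
  R_titanium = L/(kA) = 0.00575/(25.6·2.23) = 1.007×10^-4 K/W
  R_ceramic fibre blanket = L/(kA) = 0.0319/(0.0756·2.23) = 0.1892 K/W
ΣR = 1.007×10^-4 + 0.1892 = 0.1893 K/W
Q = ΔT/ΣR = (183 °C − 20.5 °C)/0.1893 = 858 W

Q = 858 W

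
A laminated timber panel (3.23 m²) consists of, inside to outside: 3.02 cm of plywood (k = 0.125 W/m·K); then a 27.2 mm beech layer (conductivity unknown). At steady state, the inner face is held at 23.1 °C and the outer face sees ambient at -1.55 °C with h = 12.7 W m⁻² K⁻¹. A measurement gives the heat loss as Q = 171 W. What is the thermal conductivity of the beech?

k = 0.187 W/m·K

ΣR = ΔT/Q = |23.1 − -1.55|/171 = 0.1442 K/W
Known resistances:
  R_plywood = L/(kA) = 0.0302/(0.125·3.23) = 0.07480 K/W
  R_conv,out = 1/(hA) = 1/(12.7·3.23) = 0.02438 K/W
R_beech = ΣR − ΣR_known = 0.1442 − 0.09918 = 0.04502 K/W
L/(kA) = 0.04502 ⇒ k = 0.0272/(0.04502·3.23) = 0.187 W/m·K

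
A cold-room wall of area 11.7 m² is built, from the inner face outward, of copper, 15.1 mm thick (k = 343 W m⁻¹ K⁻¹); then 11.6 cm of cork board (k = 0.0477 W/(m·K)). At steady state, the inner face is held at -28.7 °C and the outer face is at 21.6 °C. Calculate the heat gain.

Resistance network (inner→outer):
  R_copper = L/(kA) = 0.0151/(343·11.7) = 3.763×10^-6 K/W
  R_cork board = L/(kA) = 0.116/(0.0477·11.7) = 0.2079 K/W
ΣR = 3.763×10^-6 + 0.2079 = 0.2079 K/W
Q = ΔT/ΣR = (-28.7 °C − 21.6 °C)/0.2079 = -242 W
(Negative Q ⇒ heat flows inward; heat gain = 242 W.)

Q = 242 W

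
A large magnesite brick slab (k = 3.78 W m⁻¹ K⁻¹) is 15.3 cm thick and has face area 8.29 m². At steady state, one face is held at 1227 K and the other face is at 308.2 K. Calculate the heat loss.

Q = kA·ΔT/L = 3.78 × 8.29 × |1227 K − 308.2 K| / 0.153 = 1.88×10^5 W

Q = 188 kW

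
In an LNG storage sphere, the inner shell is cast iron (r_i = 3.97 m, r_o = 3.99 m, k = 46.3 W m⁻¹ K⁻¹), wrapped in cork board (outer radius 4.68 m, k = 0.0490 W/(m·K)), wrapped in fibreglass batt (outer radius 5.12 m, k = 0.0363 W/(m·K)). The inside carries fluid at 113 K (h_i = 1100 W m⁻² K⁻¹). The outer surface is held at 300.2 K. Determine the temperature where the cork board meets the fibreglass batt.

Resistance network (inner→outer):
  R_conv,in = 1/(4πr²h) = 1/(4π·3.97²·1100) = 4.590×10^-6 K/W
  R_cast iron = (1/3.97 − 1/3.99)/(4πk) = 0.001263/(4π·46.3) = 2.170×10^-6 K/W
  R_cork board = (1/3.99 − 1/4.68)/(4πk) = 0.03695/(4π·0.0490) = 0.06001 K/W
  R_fibreglass batt = (1/4.68 − 1/5.12)/(4πk) = 0.01836/(4π·0.0363) = 0.04026 K/W
ΣR = 4.590×10^-6 + 2.170×10^-6 + 0.06001 + 0.04026 = 0.1003 K/W
Q = ΔT/ΣR = (113 K − 300.2 K)/0.1003 = -1866 W
From the inner boundary to the cork board/fibreglass batt interface, ΣR_partial = 0.06002 K/W.
T_interface = T_in − Q·ΣR_partial = 113 K − (-1866)(0.06002) = 225.0 K

T = 225.0 K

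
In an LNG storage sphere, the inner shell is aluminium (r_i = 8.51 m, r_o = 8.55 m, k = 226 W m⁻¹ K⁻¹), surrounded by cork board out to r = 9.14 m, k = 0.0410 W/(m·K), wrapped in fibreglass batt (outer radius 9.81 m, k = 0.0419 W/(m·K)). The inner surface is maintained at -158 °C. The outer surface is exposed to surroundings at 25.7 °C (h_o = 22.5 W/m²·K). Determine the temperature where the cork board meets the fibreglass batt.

Treat each layer as a resistance in series:
  R_aluminium = (1/8.51 − 1/8.55)/(4πk) = 5.497×10^-4/(4π·226) = 1.936×10^-7 K/W
  R_cork board = (1/8.55 − 1/9.14)/(4πk) = 0.007550/(4π·0.0410) = 0.01465 K/W
  R_fibreglass batt = (1/9.14 − 1/9.81)/(4πk) = 0.007472/(4π·0.0419) = 0.01419 K/W
  R_conv,out = 1/(4πr²h) = 1/(4π·9.81²·22.5) = 3.675×10^-5 K/W
ΣR = 1.936×10^-7 + 0.01465 + 0.01419 + 3.675×10^-5 = 0.02888 K/W
Q = ΔT/ΣR = (-158 °C − 25.7 °C)/0.02888 = -6361 W
From the inner boundary to the cork board/fibreglass batt interface, ΣR_partial = 0.01465 K/W.
T_interface = T_in − Q·ΣR_partial = -158 °C − (-6361)(0.01465) = -64.8 °C

T = -64.8 °C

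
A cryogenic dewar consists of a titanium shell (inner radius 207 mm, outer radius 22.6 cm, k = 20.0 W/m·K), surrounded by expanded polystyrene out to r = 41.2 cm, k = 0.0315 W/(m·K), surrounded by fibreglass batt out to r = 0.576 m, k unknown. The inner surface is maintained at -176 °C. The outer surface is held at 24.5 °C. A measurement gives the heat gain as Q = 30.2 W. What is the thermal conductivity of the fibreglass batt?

ΣR = ΔT/Q = |-176 − 24.5|/30.2 = 6.639 K/W
Known resistances:
  R_titanium = (1/0.207 − 1/0.226)/(4πk) = 0.4061/(4π·20.0) = 0.001616 K/W
  R_expanded polystyrene = (1/0.226 − 1/0.412)/(4πk) = 1.998/(4π·0.0315) = 5.046 K/W
R_fibreglass batt = ΣR − ΣR_known = 6.639 − 5.048 = 1.591 K/W
(1/r₁−1/r₂)/(4πk) = 1.591 ⇒ k = 0.6911/(4π·1.591) = 0.0346 W/m·K

k = 0.0346 W/m·K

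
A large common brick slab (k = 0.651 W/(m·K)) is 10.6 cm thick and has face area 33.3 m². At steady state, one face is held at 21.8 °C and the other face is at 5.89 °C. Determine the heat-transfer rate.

Q = 3.25 kW

Q = kA·ΔT/L = 0.651 × 33.3 × |21.8 °C − 5.89 °C| / 0.106 = 3250 W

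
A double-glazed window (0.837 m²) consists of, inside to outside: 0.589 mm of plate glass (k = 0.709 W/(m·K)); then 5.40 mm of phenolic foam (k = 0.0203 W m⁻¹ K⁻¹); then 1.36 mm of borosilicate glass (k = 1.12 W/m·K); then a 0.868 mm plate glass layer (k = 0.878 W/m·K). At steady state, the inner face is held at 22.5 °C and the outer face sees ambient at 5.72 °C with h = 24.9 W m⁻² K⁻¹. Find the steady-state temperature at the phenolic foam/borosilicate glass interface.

T = 8.02 °C

Resistance network (inner→outer):
  R_plate glass = L/(kA) = 5.89×10^-4/(0.709·0.837) = 9.925×10^-4 K/W
  R_phenolic foam = L/(kA) = 0.00540/(0.0203·0.837) = 0.3178 K/W
  R_borosilicate glass = L/(kA) = 0.00136/(1.12·0.837) = 0.001451 K/W
  R_plate glass = L/(kA) = 8.68×10^-4/(0.878·0.837) = 0.001181 K/W
  R_conv,out = 1/(hA) = 1/(24.9·0.837) = 0.04798 K/W
ΣR = 9.925×10^-4 + 0.3178 + 0.001451 + 0.001181 + 0.04798 = 0.3694 K/W
Q = ΔT/ΣR = (22.5 °C − 5.72 °C)/0.3694 = 45.43 W
From the inner boundary to the phenolic foam/borosilicate glass interface, ΣR_partial = 0.3188 K/W.
T_interface = T_in − Q·ΣR_partial = 22.5 °C − (45.43)(0.3188) = 8.02 °C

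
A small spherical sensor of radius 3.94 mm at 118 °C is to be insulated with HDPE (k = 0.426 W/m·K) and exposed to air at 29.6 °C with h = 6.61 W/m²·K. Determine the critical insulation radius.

For a sphere, r_cr = 2k_ins/h = 2·0.426/6.61 = 0.129 m = 12.9 cm

r_cr = 12.9 cm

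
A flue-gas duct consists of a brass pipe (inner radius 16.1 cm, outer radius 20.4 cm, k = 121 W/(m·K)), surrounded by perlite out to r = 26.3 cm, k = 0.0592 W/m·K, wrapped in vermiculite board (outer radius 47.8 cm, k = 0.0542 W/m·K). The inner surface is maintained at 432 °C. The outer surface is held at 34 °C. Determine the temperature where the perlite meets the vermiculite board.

Series thermal resistances, inner to outer:
  R'_brass = ln(0.204/0.161)/(2πk) = 0.2367/(2π·121) = 3.114×10^-4 m·K/W
  R'_perlite = ln(0.263/0.204)/(2πk) = 0.2540/(2π·0.0592) = 0.6830 m·K/W
  R'_vermiculite board = ln(0.478/0.263)/(2πk) = 0.5975/(2π·0.0542) = 1.754 m·K/W
ΣR = 3.114×10^-4 + 0.6830 + 1.754 = 2.437 m·K/W
Q' = ΔT/ΣR = (432 °C − 34 °C)/2.437 = 163.3 W/m
From the inner boundary to the perlite/vermiculite board interface, ΣR_partial = 0.6833 m·K/W.
T_interface = T_in − Q'·ΣR_partial = 432 °C − (163.3)(0.6833) = 320 °C

T = 320 °C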